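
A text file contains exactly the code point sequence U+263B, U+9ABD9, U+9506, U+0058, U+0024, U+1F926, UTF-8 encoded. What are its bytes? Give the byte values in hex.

U+263B: 3-byte form → E2 98 BB.
U+9ABD9: 4-byte form → F2 9A AF 99.
U+9506: 3-byte form → E9 94 86.
U+0058: 1-byte form → 58.
U+0024: 1-byte form → 24.
U+1F926: 4-byte form → F0 9F A4 A6.
Concatenated (16 bytes): E2 98 BB F2 9A AF 99 E9 94 86 58 24 F0 9F A4 A6.

E2 98 BB F2 9A AF 99 E9 94 86 58 24 F0 9F A4 A6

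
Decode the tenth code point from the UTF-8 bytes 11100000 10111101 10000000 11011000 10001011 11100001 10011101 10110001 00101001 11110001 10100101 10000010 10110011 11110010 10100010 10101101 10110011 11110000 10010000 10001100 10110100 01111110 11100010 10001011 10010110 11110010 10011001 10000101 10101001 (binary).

U+99169

Offset 0: leading byte 0xE0 = 11100000 → 3-byte char #1 = E0 BD 80.
Offset 3: leading byte 0xD8 = 11011000 → 2-byte char #2 = D8 8B.
Offset 5: leading byte 0xE1 = 11100001 → 3-byte char #3 = E1 9D B1.
Offset 8: leading byte 0x29 = 00101001 → 1-byte char #4 = 29.
Offset 9: leading byte 0xF1 = 11110001 → 4-byte char #5 = F1 A5 82 B3.
Offset 13: leading byte 0xF2 = 11110010 → 4-byte char #6 = F2 A2 AD B3.
Offset 17: leading byte 0xF0 = 11110000 → 4-byte char #7 = F0 90 8C B4.
Offset 21: leading byte 0x7E = 01111110 → 1-byte char #8 = 7E.
Offset 22: leading byte 0xE2 = 11100010 → 3-byte char #9 = E2 8B 96.
Offset 25: leading byte 0xF2 = 11110010 → 4-byte char #10 = F2 99 85 A9.
Leading byte 0xF2 = 11110010 matches 11110xxx → 4-byte sequence.
Byte 1: 0xF2 = 11110010, payload 010 (3 bits).
Byte 2: 0x99 = 10011001 (10xxxxxx ✓), payload 011001.
Byte 3: 0x85 = 10000101 (10xxxxxx ✓), payload 000101.
Byte 4: 0xA9 = 10101001 (10xxxxxx ✓), payload 101001.
Concatenate: 010011001000101101001 = 0x99169 (21 bits → U+99169).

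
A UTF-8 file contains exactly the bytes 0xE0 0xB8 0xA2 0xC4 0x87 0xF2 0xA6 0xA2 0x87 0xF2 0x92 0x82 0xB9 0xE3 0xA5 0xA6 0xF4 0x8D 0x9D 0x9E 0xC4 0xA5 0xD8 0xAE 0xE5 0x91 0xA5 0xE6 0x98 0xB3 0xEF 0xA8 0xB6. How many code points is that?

Byte at offset 0: 0xE0 = 11100000 → 3-byte char (#1). Advance 3.
Byte at offset 3: 0xC4 = 11000100 → 2-byte char (#2). Advance 2.
Byte at offset 5: 0xF2 = 11110010 → 4-byte char (#3). Advance 4.
Byte at offset 9: 0xF2 = 11110010 → 4-byte char (#4). Advance 4.
Byte at offset 13: 0xE3 = 11100011 → 3-byte char (#5). Advance 3.
Byte at offset 16: 0xF4 = 11110100 → 4-byte char (#6). Advance 4.
Byte at offset 20: 0xC4 = 11000100 → 2-byte char (#7). Advance 2.
Byte at offset 22: 0xD8 = 11011000 → 2-byte char (#8). Advance 2.
Byte at offset 24: 0xE5 = 11100101 → 3-byte char (#9). Advance 3.
Byte at offset 27: 0xE6 = 11100110 → 3-byte char (#10). Advance 3.
Byte at offset 30: 0xEF = 11101111 → 3-byte char (#11). Advance 3.
Reached end at offset 33 after 11 code points.

11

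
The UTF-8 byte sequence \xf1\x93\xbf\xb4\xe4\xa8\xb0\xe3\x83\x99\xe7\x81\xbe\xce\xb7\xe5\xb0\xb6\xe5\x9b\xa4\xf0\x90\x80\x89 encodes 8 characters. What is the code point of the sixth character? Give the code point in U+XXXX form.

Offset 0: leading byte 0xF1 = 11110001 → 4-byte char #1 = F1 93 BF B4.
Offset 4: leading byte 0xE4 = 11100100 → 3-byte char #2 = E4 A8 B0.
Offset 7: leading byte 0xE3 = 11100011 → 3-byte char #3 = E3 83 99.
Offset 10: leading byte 0xE7 = 11100111 → 3-byte char #4 = E7 81 BE.
Offset 13: leading byte 0xCE = 11001110 → 2-byte char #5 = CE B7.
Offset 15: leading byte 0xE5 = 11100101 → 3-byte char #6 = E5 B0 B6.
Leading byte 0xE5 = 11100101 matches 1110xxxx → 3-byte sequence.
Byte 1: 0xE5 = 11100101, payload 0101 (4 bits).
Byte 2: 0xB0 = 10110000 (10xxxxxx ✓), payload 110000.
Byte 3: 0xB6 = 10110110 (10xxxxxx ✓), payload 110110.
Concatenate: 0101110000110110 = 0x5C36 (16 bits → U+5C36).

U+5C36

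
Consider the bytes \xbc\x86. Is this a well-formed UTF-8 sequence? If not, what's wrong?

Byte 0xBC = 10111100 has the form 10xxxxxx — a continuation byte — but there is no preceding leading byte.

invalid (continuation byte with no leading byte)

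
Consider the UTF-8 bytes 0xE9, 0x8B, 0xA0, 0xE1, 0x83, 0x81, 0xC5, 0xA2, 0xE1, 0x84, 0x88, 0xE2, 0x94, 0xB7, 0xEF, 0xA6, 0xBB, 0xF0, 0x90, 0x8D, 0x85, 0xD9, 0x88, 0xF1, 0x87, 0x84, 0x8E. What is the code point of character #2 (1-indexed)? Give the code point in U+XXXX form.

Offset 0: leading byte 0xE9 = 11101001 → 3-byte char #1 = E9 8B A0.
Offset 3: leading byte 0xE1 = 11100001 → 3-byte char #2 = E1 83 81.
Leading byte 0xE1 = 11100001 matches 1110xxxx → 3-byte sequence.
Byte 1: 0xE1 = 11100001, payload 0001 (4 bits).
Byte 2: 0x83 = 10000011 (10xxxxxx ✓), payload 000011.
Byte 3: 0x81 = 10000001 (10xxxxxx ✓), payload 000001.
Concatenate: 0001000011000001 = 0x10C1 (16 bits → U+10C1).

U+10C1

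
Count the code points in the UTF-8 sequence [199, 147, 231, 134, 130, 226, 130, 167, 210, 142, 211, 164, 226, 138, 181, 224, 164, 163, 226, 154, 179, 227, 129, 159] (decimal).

Byte at offset 0: 0xC7 = 11000111 → 2-byte char (#1). Advance 2.
Byte at offset 2: 0xE7 = 11100111 → 3-byte char (#2). Advance 3.
Byte at offset 5: 0xE2 = 11100010 → 3-byte char (#3). Advance 3.
Byte at offset 8: 0xD2 = 11010010 → 2-byte char (#4). Advance 2.
Byte at offset 10: 0xD3 = 11010011 → 2-byte char (#5). Advance 2.
Byte at offset 12: 0xE2 = 11100010 → 3-byte char (#6). Advance 3.
Byte at offset 15: 0xE0 = 11100000 → 3-byte char (#7). Advance 3.
Byte at offset 18: 0xE2 = 11100010 → 3-byte char (#8). Advance 3.
Byte at offset 21: 0xE3 = 11100011 → 3-byte char (#9). Advance 3.
Reached end at offset 24 after 9 code points.

9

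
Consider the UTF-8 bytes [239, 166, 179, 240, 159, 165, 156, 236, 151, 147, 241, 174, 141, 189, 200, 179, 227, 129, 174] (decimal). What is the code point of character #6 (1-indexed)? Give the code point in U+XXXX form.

Offset 0: leading byte 0xEF = 11101111 → 3-byte char #1 = EF A6 B3.
Offset 3: leading byte 0xF0 = 11110000 → 4-byte char #2 = F0 9F A5 9C.
Offset 7: leading byte 0xEC = 11101100 → 3-byte char #3 = EC 97 93.
Offset 10: leading byte 0xF1 = 11110001 → 4-byte char #4 = F1 AE 8D BD.
Offset 14: leading byte 0xC8 = 11001000 → 2-byte char #5 = C8 B3.
Offset 16: leading byte 0xE3 = 11100011 → 3-byte char #6 = E3 81 AE.
Leading byte 0xE3 = 11100011 matches 1110xxxx → 3-byte sequence.
Byte 1: 0xE3 = 11100011, payload 0011 (4 bits).
Byte 2: 0x81 = 10000001 (10xxxxxx ✓), payload 000001.
Byte 3: 0xAE = 10101110 (10xxxxxx ✓), payload 101110.
Concatenate: 0011000001101110 = 0x306E (16 bits → U+306E).

U+306E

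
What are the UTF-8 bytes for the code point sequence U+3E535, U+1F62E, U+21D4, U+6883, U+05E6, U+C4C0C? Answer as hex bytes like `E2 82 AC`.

F0 BE 94 B5 F0 9F 98 AE E2 87 94 E6 A2 83 D7 A6 F3 84 B0 8C

U+3E535: 4-byte form → F0 BE 94 B5.
U+1F62E: 4-byte form → F0 9F 98 AE.
U+21D4: 3-byte form → E2 87 94.
U+6883: 3-byte form → E6 A2 83.
U+05E6: 2-byte form → D7 A6.
U+C4C0C: 4-byte form → F3 84 B0 8C.
Concatenated (20 bytes): F0 BE 94 B5 F0 9F 98 AE E2 87 94 E6 A2 83 D7 A6 F3 84 B0 8C.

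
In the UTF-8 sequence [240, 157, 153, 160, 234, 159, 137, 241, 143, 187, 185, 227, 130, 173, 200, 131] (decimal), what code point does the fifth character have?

U+0203

Offset 0: leading byte 0xF0 = 11110000 → 4-byte char #1 = F0 9D 99 A0.
Offset 4: leading byte 0xEA = 11101010 → 3-byte char #2 = EA 9F 89.
Offset 7: leading byte 0xF1 = 11110001 → 4-byte char #3 = F1 8F BB B9.
Offset 11: leading byte 0xE3 = 11100011 → 3-byte char #4 = E3 82 AD.
Offset 14: leading byte 0xC8 = 11001000 → 2-byte char #5 = C8 83.
Leading byte 0xC8 = 11001000 matches 110xxxxx → 2-byte sequence.
Byte 1: 0xC8 = 11001000, payload 01000 (5 bits).
Byte 2: 0x83 = 10000011 (10xxxxxx ✓), payload 000011.
Concatenate: 01000000011 = 0x203 (11 bits → U+0203).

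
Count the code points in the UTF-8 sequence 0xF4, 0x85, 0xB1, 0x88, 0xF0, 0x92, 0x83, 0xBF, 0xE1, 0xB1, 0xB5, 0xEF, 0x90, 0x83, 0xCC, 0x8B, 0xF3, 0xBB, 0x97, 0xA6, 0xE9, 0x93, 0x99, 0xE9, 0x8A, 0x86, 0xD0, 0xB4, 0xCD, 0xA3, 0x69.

11

Byte at offset 0: 0xF4 = 11110100 → 4-byte char (#1). Advance 4.
Byte at offset 4: 0xF0 = 11110000 → 4-byte char (#2). Advance 4.
Byte at offset 8: 0xE1 = 11100001 → 3-byte char (#3). Advance 3.
Byte at offset 11: 0xEF = 11101111 → 3-byte char (#4). Advance 3.
Byte at offset 14: 0xCC = 11001100 → 2-byte char (#5). Advance 2.
Byte at offset 16: 0xF3 = 11110011 → 4-byte char (#6). Advance 4.
Byte at offset 20: 0xE9 = 11101001 → 3-byte char (#7). Advance 3.
Byte at offset 23: 0xE9 = 11101001 → 3-byte char (#8). Advance 3.
Byte at offset 26: 0xD0 = 11010000 → 2-byte char (#9). Advance 2.
Byte at offset 28: 0xCD = 11001101 → 2-byte char (#10). Advance 2.
Byte at offset 30: 0x69 = 01101001 → 1-byte char (#11). Advance 1.
Reached end at offset 31 after 11 code points.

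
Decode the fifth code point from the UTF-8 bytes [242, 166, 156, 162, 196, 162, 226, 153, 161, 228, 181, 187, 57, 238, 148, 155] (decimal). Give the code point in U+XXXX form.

U+0039

Offset 0: leading byte 0xF2 = 11110010 → 4-byte char #1 = F2 A6 9C A2.
Offset 4: leading byte 0xC4 = 11000100 → 2-byte char #2 = C4 A2.
Offset 6: leading byte 0xE2 = 11100010 → 3-byte char #3 = E2 99 A1.
Offset 9: leading byte 0xE4 = 11100100 → 3-byte char #4 = E4 B5 BB.
Offset 12: leading byte 0x39 = 00111001 → 1-byte char #5 = 39.
Leading byte 0x39 = 00111001 matches 0xxxxxxx → 1-byte sequence.
Byte 1: 0x39 = 00111001, payload 0111001 (7 bits).
Concatenate: 0111001 = 0x39 (7 bits → U+0039).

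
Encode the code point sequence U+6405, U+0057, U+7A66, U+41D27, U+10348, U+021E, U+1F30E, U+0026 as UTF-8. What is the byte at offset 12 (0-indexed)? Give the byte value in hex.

U+6405 → 3-byte form E6 90 85 at offsets 0–2.
U+0057 → 1-byte form 57 at offsets 3–3.
U+7A66 → 3-byte form E7 A9 A6 at offsets 4–6.
U+41D27 → 4-byte form F1 81 B4 A7 at offsets 7–10.
U+10348 → 4-byte form F0 90 8D 88 at offsets 11–14.
Offset 12 falls in char 5's range; it's byte 2 of F0 90 8D 88 = 0x90.

0x90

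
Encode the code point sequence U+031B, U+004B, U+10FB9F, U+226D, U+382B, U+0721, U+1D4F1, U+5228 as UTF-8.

CC 9B 4B F4 8F AE 9F E2 89 AD E3 A0 AB DC A1 F0 9D 93 B1 E5 88 A8

U+031B: 2-byte form → CC 9B.
U+004B: 1-byte form → 4B.
U+10FB9F: 4-byte form → F4 8F AE 9F.
U+226D: 3-byte form → E2 89 AD.
U+382B: 3-byte form → E3 A0 AB.
U+0721: 2-byte form → DC A1.
U+1D4F1: 4-byte form → F0 9D 93 B1.
U+5228: 3-byte form → E5 88 A8.
Concatenated (22 bytes): CC 9B 4B F4 8F AE 9F E2 89 AD E3 A0 AB DC A1 F0 9D 93 B1 E5 88 A8.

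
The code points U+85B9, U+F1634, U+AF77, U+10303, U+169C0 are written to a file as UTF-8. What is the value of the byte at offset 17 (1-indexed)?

1-indexed offset 17 is 0-indexed offset 16.
U+85B9 → 3-byte form E8 96 B9 at offsets 0–2.
U+F1634 → 4-byte form F3 B1 98 B4 at offsets 3–6.
U+AF77 → 3-byte form EA BD B7 at offsets 7–9.
U+10303 → 4-byte form F0 90 8C 83 at offsets 10–13.
U+169C0 → 4-byte form F0 96 A7 80 at offsets 14–17.
Offset 16 falls in char 5's range; it's byte 3 of F0 96 A7 80 = 0xA7.

0xA7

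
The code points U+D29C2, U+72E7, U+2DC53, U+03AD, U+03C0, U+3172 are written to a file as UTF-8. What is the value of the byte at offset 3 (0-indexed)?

U+D29C2 → 4-byte form F3 92 A7 82 at offsets 0–3.
Offset 3 falls in char 1's range; it's byte 4 of F3 92 A7 82 = 0x82.

0x82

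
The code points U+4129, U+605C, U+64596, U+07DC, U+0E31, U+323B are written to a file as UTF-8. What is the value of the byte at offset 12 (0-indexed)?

0xE0

U+4129 → 3-byte form E4 84 A9 at offsets 0–2.
U+605C → 3-byte form E6 81 9C at offsets 3–5.
U+64596 → 4-byte form F1 A4 96 96 at offsets 6–9.
U+07DC → 2-byte form DF 9C at offsets 10–11.
U+0E31 → 3-byte form E0 B8 B1 at offsets 12–14.
Offset 12 falls in char 5's range; it's byte 1 of E0 B8 B1 = 0xE0.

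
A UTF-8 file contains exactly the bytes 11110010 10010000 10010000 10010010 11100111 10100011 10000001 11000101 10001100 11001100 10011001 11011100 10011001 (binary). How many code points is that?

5

Byte at offset 0: 0xF2 = 11110010 → 4-byte char (#1). Advance 4.
Byte at offset 4: 0xE7 = 11100111 → 3-byte char (#2). Advance 3.
Byte at offset 7: 0xC5 = 11000101 → 2-byte char (#3). Advance 2.
Byte at offset 9: 0xCC = 11001100 → 2-byte char (#4). Advance 2.
Byte at offset 11: 0xDC = 11011100 → 2-byte char (#5). Advance 2.
Reached end at offset 13 after 5 code points.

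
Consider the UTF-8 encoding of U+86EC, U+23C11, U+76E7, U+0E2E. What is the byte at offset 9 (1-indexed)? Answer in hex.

1-indexed offset 9 is 0-indexed offset 8.
U+86EC → 3-byte form E8 9B AC at offsets 0–2.
U+23C11 → 4-byte form F0 A3 B0 91 at offsets 3–6.
U+76E7 → 3-byte form E7 9B A7 at offsets 7–9.
Offset 8 falls in char 3's range; it's byte 2 of E7 9B A7 = 0x9B.

0x9B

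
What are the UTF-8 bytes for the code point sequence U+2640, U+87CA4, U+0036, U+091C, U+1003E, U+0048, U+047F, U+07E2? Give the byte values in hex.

E2 99 80 F2 87 B2 A4 36 E0 A4 9C F0 90 80 BE 48 D1 BF DF A2

U+2640: 3-byte form → E2 99 80.
U+87CA4: 4-byte form → F2 87 B2 A4.
U+0036: 1-byte form → 36.
U+091C: 3-byte form → E0 A4 9C.
U+1003E: 4-byte form → F0 90 80 BE.
U+0048: 1-byte form → 48.
U+047F: 2-byte form → D1 BF.
U+07E2: 2-byte form → DF A2.
Concatenated (20 bytes): E2 99 80 F2 87 B2 A4 36 E0 A4 9C F0 90 80 BE 48 D1 BF DF A2.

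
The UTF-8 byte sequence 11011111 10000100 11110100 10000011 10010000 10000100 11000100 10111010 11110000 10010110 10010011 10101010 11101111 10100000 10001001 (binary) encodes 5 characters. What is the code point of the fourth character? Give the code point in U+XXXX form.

Offset 0: leading byte 0xDF = 11011111 → 2-byte char #1 = DF 84.
Offset 2: leading byte 0xF4 = 11110100 → 4-byte char #2 = F4 83 90 84.
Offset 6: leading byte 0xC4 = 11000100 → 2-byte char #3 = C4 BA.
Offset 8: leading byte 0xF0 = 11110000 → 4-byte char #4 = F0 96 93 AA.
Leading byte 0xF0 = 11110000 matches 11110xxx → 4-byte sequence.
Byte 1: 0xF0 = 11110000, payload 000 (3 bits).
Byte 2: 0x96 = 10010110 (10xxxxxx ✓), payload 010110.
Byte 3: 0x93 = 10010011 (10xxxxxx ✓), payload 010011.
Byte 4: 0xAA = 10101010 (10xxxxxx ✓), payload 101010.
Concatenate: 000010110010011101010 = 0x164EA (21 bits → U+164EA).

U+164EA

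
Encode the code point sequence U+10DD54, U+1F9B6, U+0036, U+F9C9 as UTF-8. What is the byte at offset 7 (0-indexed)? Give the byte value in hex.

0xB6

U+10DD54 → 4-byte form F4 8D B5 94 at offsets 0–3.
U+1F9B6 → 4-byte form F0 9F A6 B6 at offsets 4–7.
Offset 7 falls in char 2's range; it's byte 4 of F0 9F A6 B6 = 0xB6.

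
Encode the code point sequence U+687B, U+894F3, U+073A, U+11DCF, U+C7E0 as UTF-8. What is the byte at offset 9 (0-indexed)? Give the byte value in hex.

U+687B → 3-byte form E6 A1 BB at offsets 0–2.
U+894F3 → 4-byte form F2 89 93 B3 at offsets 3–6.
U+073A → 2-byte form DC BA at offsets 7–8.
U+11DCF → 4-byte form F0 91 B7 8F at offsets 9–12.
Offset 9 falls in char 4's range; it's byte 1 of F0 91 B7 8F = 0xF0.

0xF0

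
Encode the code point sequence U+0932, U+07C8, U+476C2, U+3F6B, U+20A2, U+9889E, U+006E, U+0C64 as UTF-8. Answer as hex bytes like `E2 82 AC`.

E0 A4 B2 DF 88 F1 87 9B 82 E3 BD AB E2 82 A2 F2 98 A2 9E 6E E0 B1 A4

U+0932: 3-byte form → E0 A4 B2.
U+07C8: 2-byte form → DF 88.
U+476C2: 4-byte form → F1 87 9B 82.
U+3F6B: 3-byte form → E3 BD AB.
U+20A2: 3-byte form → E2 82 A2.
U+9889E: 4-byte form → F2 98 A2 9E.
U+006E: 1-byte form → 6E.
U+0C64: 3-byte form → E0 B1 A4.
Concatenated (23 bytes): E0 A4 B2 DF 88 F1 87 9B 82 E3 BD AB E2 82 A2 F2 98 A2 9E 6E E0 B1 A4.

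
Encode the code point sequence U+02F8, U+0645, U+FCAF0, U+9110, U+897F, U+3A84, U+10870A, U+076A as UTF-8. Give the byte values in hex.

CB B8 D9 85 F3 BC AB B0 E9 84 90 E8 A5 BF E3 AA 84 F4 88 9C 8A DD AA

U+02F8: 2-byte form → CB B8.
U+0645: 2-byte form → D9 85.
U+FCAF0: 4-byte form → F3 BC AB B0.
U+9110: 3-byte form → E9 84 90.
U+897F: 3-byte form → E8 A5 BF.
U+3A84: 3-byte form → E3 AA 84.
U+10870A: 4-byte form → F4 88 9C 8A.
U+076A: 2-byte form → DD AA.
Concatenated (23 bytes): CB B8 D9 85 F3 BC AB B0 E9 84 90 E8 A5 BF E3 AA 84 F4 88 9C 8A DD AA.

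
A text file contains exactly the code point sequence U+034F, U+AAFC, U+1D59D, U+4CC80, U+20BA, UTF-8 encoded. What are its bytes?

U+034F: 2-byte form → CD 8F.
U+AAFC: 3-byte form → EA AB BC.
U+1D59D: 4-byte form → F0 9D 96 9D.
U+4CC80: 4-byte form → F1 8C B2 80.
U+20BA: 3-byte form → E2 82 BA.
Concatenated (16 bytes): CD 8F EA AB BC F0 9D 96 9D F1 8C B2 80 E2 82 BA.

CD 8F EA AB BC F0 9D 96 9D F1 8C B2 80 E2 82 BA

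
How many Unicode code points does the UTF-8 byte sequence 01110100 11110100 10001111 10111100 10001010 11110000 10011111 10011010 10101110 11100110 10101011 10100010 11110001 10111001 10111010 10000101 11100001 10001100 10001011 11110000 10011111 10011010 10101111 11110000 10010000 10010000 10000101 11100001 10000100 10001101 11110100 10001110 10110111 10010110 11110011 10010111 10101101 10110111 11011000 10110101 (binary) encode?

12

Byte at offset 0: 0x74 = 01110100 → 1-byte char (#1). Advance 1.
Byte at offset 1: 0xF4 = 11110100 → 4-byte char (#2). Advance 4.
Byte at offset 5: 0xF0 = 11110000 → 4-byte char (#3). Advance 4.
Byte at offset 9: 0xE6 = 11100110 → 3-byte char (#4). Advance 3.
Byte at offset 12: 0xF1 = 11110001 → 4-byte char (#5). Advance 4.
Byte at offset 16: 0xE1 = 11100001 → 3-byte char (#6). Advance 3.
Byte at offset 19: 0xF0 = 11110000 → 4-byte char (#7). Advance 4.
Byte at offset 23: 0xF0 = 11110000 → 4-byte char (#8). Advance 4.
Byte at offset 27: 0xE1 = 11100001 → 3-byte char (#9). Advance 3.
Byte at offset 30: 0xF4 = 11110100 → 4-byte char (#10). Advance 4.
Byte at offset 34: 0xF3 = 11110011 → 4-byte char (#11). Advance 4.
Byte at offset 38: 0xD8 = 11011000 → 2-byte char (#12). Advance 2.
Reached end at offset 40 after 12 code points.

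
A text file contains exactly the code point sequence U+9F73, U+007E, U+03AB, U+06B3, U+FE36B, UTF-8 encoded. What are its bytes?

U+9F73: 3-byte form → E9 BD B3.
U+007E: 1-byte form → 7E.
U+03AB: 2-byte form → CE AB.
U+06B3: 2-byte form → DA B3.
U+FE36B: 4-byte form → F3 BE 8D AB.
Concatenated (12 bytes): E9 BD B3 7E CE AB DA B3 F3 BE 8D AB.

E9 BD B3 7E CE AB DA B3 F3 BE 8D AB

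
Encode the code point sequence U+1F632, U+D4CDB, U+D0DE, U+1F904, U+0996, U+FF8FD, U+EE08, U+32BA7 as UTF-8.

F0 9F 98 B2 F3 94 B3 9B ED 83 9E F0 9F A4 84 E0 A6 96 F3 BF A3 BD EE B8 88 F0 B2 AE A7

U+1F632: 4-byte form → F0 9F 98 B2.
U+D4CDB: 4-byte form → F3 94 B3 9B.
U+D0DE: 3-byte form → ED 83 9E.
U+1F904: 4-byte form → F0 9F A4 84.
U+0996: 3-byte form → E0 A6 96.
U+FF8FD: 4-byte form → F3 BF A3 BD.
U+EE08: 3-byte form → EE B8 88.
U+32BA7: 4-byte form → F0 B2 AE A7.
Concatenated (29 bytes): F0 9F 98 B2 F3 94 B3 9B ED 83 9E F0 9F A4 84 E0 A6 96 F3 BF A3 BD EE B8 88 F0 B2 AE A7.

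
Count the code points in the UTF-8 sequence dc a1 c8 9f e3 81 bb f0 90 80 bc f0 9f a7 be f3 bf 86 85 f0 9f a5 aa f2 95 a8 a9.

8

Byte at offset 0: 0xDC = 11011100 → 2-byte char (#1). Advance 2.
Byte at offset 2: 0xC8 = 11001000 → 2-byte char (#2). Advance 2.
Byte at offset 4: 0xE3 = 11100011 → 3-byte char (#3). Advance 3.
Byte at offset 7: 0xF0 = 11110000 → 4-byte char (#4). Advance 4.
Byte at offset 11: 0xF0 = 11110000 → 4-byte char (#5). Advance 4.
Byte at offset 15: 0xF3 = 11110011 → 4-byte char (#6). Advance 4.
Byte at offset 19: 0xF0 = 11110000 → 4-byte char (#7). Advance 4.
Byte at offset 23: 0xF2 = 11110010 → 4-byte char (#8). Advance 4.
Reached end at offset 27 after 8 code points.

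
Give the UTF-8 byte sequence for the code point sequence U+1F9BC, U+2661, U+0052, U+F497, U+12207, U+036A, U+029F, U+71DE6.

U+1F9BC: 4-byte form → F0 9F A6 BC.
U+2661: 3-byte form → E2 99 A1.
U+0052: 1-byte form → 52.
U+F497: 3-byte form → EF 92 97.
U+12207: 4-byte form → F0 92 88 87.
U+036A: 2-byte form → CD AA.
U+029F: 2-byte form → CA 9F.
U+71DE6: 4-byte form → F1 B1 B7 A6.
Concatenated (23 bytes): F0 9F A6 BC E2 99 A1 52 EF 92 97 F0 92 88 87 CD AA CA 9F F1 B1 B7 A6.

F0 9F A6 BC E2 99 A1 52 EF 92 97 F0 92 88 87 CD AA CA 9F F1 B1 B7 A6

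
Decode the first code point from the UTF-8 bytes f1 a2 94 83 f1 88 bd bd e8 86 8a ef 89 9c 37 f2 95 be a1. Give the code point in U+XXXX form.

U+62503

Offset 0: leading byte 0xF1 = 11110001 → 4-byte char #1 = F1 A2 94 83.
Leading byte 0xF1 = 11110001 matches 11110xxx → 4-byte sequence.
Byte 1: 0xF1 = 11110001, payload 001 (3 bits).
Byte 2: 0xA2 = 10100010 (10xxxxxx ✓), payload 100010.
Byte 3: 0x94 = 10010100 (10xxxxxx ✓), payload 010100.
Byte 4: 0x83 = 10000011 (10xxxxxx ✓), payload 000011.
Concatenate: 001100010010100000011 = 0x62503 (21 bits → U+62503).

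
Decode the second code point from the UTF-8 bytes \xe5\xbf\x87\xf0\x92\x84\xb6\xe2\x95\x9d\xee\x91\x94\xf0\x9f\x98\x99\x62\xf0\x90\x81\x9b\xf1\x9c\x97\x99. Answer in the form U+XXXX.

Offset 0: leading byte 0xE5 = 11100101 → 3-byte char #1 = E5 BF 87.
Offset 3: leading byte 0xF0 = 11110000 → 4-byte char #2 = F0 92 84 B6.
Leading byte 0xF0 = 11110000 matches 11110xxx → 4-byte sequence.
Byte 1: 0xF0 = 11110000, payload 000 (3 bits).
Byte 2: 0x92 = 10010010 (10xxxxxx ✓), payload 010010.
Byte 3: 0x84 = 10000100 (10xxxxxx ✓), payload 000100.
Byte 4: 0xB6 = 10110110 (10xxxxxx ✓), payload 110110.
Concatenate: 000010010000100110110 = 0x12136 (21 bits → U+12136).

U+12136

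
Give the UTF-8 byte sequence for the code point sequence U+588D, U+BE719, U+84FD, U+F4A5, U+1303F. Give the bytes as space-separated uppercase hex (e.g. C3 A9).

E5 A2 8D F2 BE 9C 99 E8 93 BD EF 92 A5 F0 93 80 BF

U+588D: 3-byte form → E5 A2 8D.
U+BE719: 4-byte form → F2 BE 9C 99.
U+84FD: 3-byte form → E8 93 BD.
U+F4A5: 3-byte form → EF 92 A5.
U+1303F: 4-byte form → F0 93 80 BF.
Concatenated (17 bytes): E5 A2 8D F2 BE 9C 99 E8 93 BD EF 92 A5 F0 93 80 BF.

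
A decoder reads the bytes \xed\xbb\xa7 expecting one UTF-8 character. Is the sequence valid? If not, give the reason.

Structurally a 3-byte sequence; payload = 0xDEE7.
But 0xDEE7 is in U+D800–U+DFFF, the surrogate range. Surrogates are not Unicode scalar values and are forbidden in UTF-8.

invalid (encodes a surrogate (U+D800–U+DFFF))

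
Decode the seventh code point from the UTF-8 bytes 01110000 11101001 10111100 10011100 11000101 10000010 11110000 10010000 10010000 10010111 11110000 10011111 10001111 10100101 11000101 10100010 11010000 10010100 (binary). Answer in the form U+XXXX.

U+0414

Offset 0: leading byte 0x70 = 01110000 → 1-byte char #1 = 70.
Offset 1: leading byte 0xE9 = 11101001 → 3-byte char #2 = E9 BC 9C.
Offset 4: leading byte 0xC5 = 11000101 → 2-byte char #3 = C5 82.
Offset 6: leading byte 0xF0 = 11110000 → 4-byte char #4 = F0 90 90 97.
Offset 10: leading byte 0xF0 = 11110000 → 4-byte char #5 = F0 9F 8F A5.
Offset 14: leading byte 0xC5 = 11000101 → 2-byte char #6 = C5 A2.
Offset 16: leading byte 0xD0 = 11010000 → 2-byte char #7 = D0 94.
Leading byte 0xD0 = 11010000 matches 110xxxxx → 2-byte sequence.
Byte 1: 0xD0 = 11010000, payload 10000 (5 bits).
Byte 2: 0x94 = 10010100 (10xxxxxx ✓), payload 010100.
Concatenate: 10000010100 = 0x414 (11 bits → U+0414).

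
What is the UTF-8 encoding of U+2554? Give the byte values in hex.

U+2554 = 0x2554 = 9556 decimal. In range U+0800–U+FFFF → 3-byte form: 1110xxxx 10xxxxxx 10xxxxxx.
Binary (16 bits): 0010010101010100.
Split 4+6+6: 0010 | 010101 | 010100.
Byte 1: 11100010 = 0xE2.
Byte 2: 10010101 = 0x95.
Byte 3: 10010100 = 0x94.

E2 95 94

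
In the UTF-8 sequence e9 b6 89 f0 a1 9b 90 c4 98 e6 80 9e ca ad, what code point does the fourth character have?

Offset 0: leading byte 0xE9 = 11101001 → 3-byte char #1 = E9 B6 89.
Offset 3: leading byte 0xF0 = 11110000 → 4-byte char #2 = F0 A1 9B 90.
Offset 7: leading byte 0xC4 = 11000100 → 2-byte char #3 = C4 98.
Offset 9: leading byte 0xE6 = 11100110 → 3-byte char #4 = E6 80 9E.
Leading byte 0xE6 = 11100110 matches 1110xxxx → 3-byte sequence.
Byte 1: 0xE6 = 11100110, payload 0110 (4 bits).
Byte 2: 0x80 = 10000000 (10xxxxxx ✓), payload 000000.
Byte 3: 0x9E = 10011110 (10xxxxxx ✓), payload 011110.
Concatenate: 0110000000011110 = 0x601E (16 bits → U+601E).

U+601E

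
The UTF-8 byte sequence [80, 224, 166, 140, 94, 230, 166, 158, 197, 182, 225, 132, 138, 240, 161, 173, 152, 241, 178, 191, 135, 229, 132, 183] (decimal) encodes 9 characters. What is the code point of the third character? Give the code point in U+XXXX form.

U+005E

Offset 0: leading byte 0x50 = 01010000 → 1-byte char #1 = 50.
Offset 1: leading byte 0xE0 = 11100000 → 3-byte char #2 = E0 A6 8C.
Offset 4: leading byte 0x5E = 01011110 → 1-byte char #3 = 5E.
Leading byte 0x5E = 01011110 matches 0xxxxxxx → 1-byte sequence.
Byte 1: 0x5E = 01011110, payload 1011110 (7 bits).
Concatenate: 1011110 = 0x5E (7 bits → U+005E).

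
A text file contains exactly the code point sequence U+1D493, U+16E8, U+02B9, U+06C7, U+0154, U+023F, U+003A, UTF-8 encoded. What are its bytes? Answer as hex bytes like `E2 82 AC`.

U+1D493: 4-byte form → F0 9D 92 93.
U+16E8: 3-byte form → E1 9B A8.
U+02B9: 2-byte form → CA B9.
U+06C7: 2-byte form → DB 87.
U+0154: 2-byte form → C5 94.
U+023F: 2-byte form → C8 BF.
U+003A: 1-byte form → 3A.
Concatenated (16 bytes): F0 9D 92 93 E1 9B A8 CA B9 DB 87 C5 94 C8 BF 3A.

F0 9D 92 93 E1 9B A8 CA B9 DB 87 C5 94 C8 BF 3A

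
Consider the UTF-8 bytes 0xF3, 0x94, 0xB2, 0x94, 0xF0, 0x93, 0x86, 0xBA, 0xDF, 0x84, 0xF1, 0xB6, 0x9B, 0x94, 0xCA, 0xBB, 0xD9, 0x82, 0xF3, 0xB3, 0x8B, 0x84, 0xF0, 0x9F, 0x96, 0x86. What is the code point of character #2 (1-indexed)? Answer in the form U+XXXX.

U+131BA

Offset 0: leading byte 0xF3 = 11110011 → 4-byte char #1 = F3 94 B2 94.
Offset 4: leading byte 0xF0 = 11110000 → 4-byte char #2 = F0 93 86 BA.
Leading byte 0xF0 = 11110000 matches 11110xxx → 4-byte sequence.
Byte 1: 0xF0 = 11110000, payload 000 (3 bits).
Byte 2: 0x93 = 10010011 (10xxxxxx ✓), payload 010011.
Byte 3: 0x86 = 10000110 (10xxxxxx ✓), payload 000110.
Byte 4: 0xBA = 10111010 (10xxxxxx ✓), payload 111010.
Concatenate: 000010011000110111010 = 0x131BA (21 bits → U+131BA).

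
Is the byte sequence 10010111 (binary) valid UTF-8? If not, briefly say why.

Byte 0x97 = 10010111 has the form 10xxxxxx — a continuation byte — but there is no preceding leading byte.

invalid (continuation byte with no leading byte)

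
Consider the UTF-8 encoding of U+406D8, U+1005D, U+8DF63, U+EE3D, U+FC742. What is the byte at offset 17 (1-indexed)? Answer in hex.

1-indexed offset 17 is 0-indexed offset 16.
U+406D8 → 4-byte form F1 80 9B 98 at offsets 0–3.
U+1005D → 4-byte form F0 90 81 9D at offsets 4–7.
U+8DF63 → 4-byte form F2 8D BD A3 at offsets 8–11.
U+EE3D → 3-byte form EE B8 BD at offsets 12–14.
U+FC742 → 4-byte form F3 BC 9D 82 at offsets 15–18.
Offset 16 falls in char 5's range; it's byte 2 of F3 BC 9D 82 = 0xBC.

0xBC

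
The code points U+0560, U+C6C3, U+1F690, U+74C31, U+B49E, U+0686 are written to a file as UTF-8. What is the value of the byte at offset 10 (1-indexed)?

0xF1

1-indexed offset 10 is 0-indexed offset 9.
U+0560 → 2-byte form D5 A0 at offsets 0–1.
U+C6C3 → 3-byte form EC 9B 83 at offsets 2–4.
U+1F690 → 4-byte form F0 9F 9A 90 at offsets 5–8.
U+74C31 → 4-byte form F1 B4 B0 B1 at offsets 9–12.
Offset 9 falls in char 4's range; it's byte 1 of F1 B4 B0 B1 = 0xF1.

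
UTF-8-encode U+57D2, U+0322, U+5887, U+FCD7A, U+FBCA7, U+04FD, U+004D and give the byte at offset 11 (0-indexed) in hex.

0xBA

U+57D2 → 3-byte form E5 9F 92 at offsets 0–2.
U+0322 → 2-byte form CC A2 at offsets 3–4.
U+5887 → 3-byte form E5 A2 87 at offsets 5–7.
U+FCD7A → 4-byte form F3 BC B5 BA at offsets 8–11.
Offset 11 falls in char 4's range; it's byte 4 of F3 BC B5 BA = 0xBA.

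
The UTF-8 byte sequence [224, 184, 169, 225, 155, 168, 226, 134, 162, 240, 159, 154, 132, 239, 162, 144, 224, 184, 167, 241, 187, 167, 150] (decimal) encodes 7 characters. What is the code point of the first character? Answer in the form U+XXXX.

Offset 0: leading byte 0xE0 = 11100000 → 3-byte char #1 = E0 B8 A9.
Leading byte 0xE0 = 11100000 matches 1110xxxx → 3-byte sequence.
Byte 1: 0xE0 = 11100000, payload 0000 (4 bits).
Byte 2: 0xB8 = 10111000 (10xxxxxx ✓), payload 111000.
Byte 3: 0xA9 = 10101001 (10xxxxxx ✓), payload 101001.
Concatenate: 0000111000101001 = 0xE29 (16 bits → U+0E29).

U+0E29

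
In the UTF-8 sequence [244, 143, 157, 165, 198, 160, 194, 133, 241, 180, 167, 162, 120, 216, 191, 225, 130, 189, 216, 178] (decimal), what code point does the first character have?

Offset 0: leading byte 0xF4 = 11110100 → 4-byte char #1 = F4 8F 9D A5.
Leading byte 0xF4 = 11110100 matches 11110xxx → 4-byte sequence.
Byte 1: 0xF4 = 11110100, payload 100 (3 bits).
Byte 2: 0x8F = 10001111 (10xxxxxx ✓), payload 001111.
Byte 3: 0x9D = 10011101 (10xxxxxx ✓), payload 011101.
Byte 4: 0xA5 = 10100101 (10xxxxxx ✓), payload 100101.
Concatenate: 100001111011101100101 = 0x10F765 (21 bits → U+10F765).

U+10F765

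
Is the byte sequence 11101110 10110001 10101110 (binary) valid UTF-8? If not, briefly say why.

valid

Leading byte 0xEE = 11101110 → 3-byte form.
Continuation bytes 0xB1=10110001, 0xAE=10101110 all match 10xxxxxx.
Decoded value 0xEC6E is ≥ 0x800 (shortest form) and not a surrogate.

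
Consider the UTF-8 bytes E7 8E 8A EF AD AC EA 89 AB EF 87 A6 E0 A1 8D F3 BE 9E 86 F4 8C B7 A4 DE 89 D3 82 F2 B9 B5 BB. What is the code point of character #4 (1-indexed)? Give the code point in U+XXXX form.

U+F1E6

Offset 0: leading byte 0xE7 = 11100111 → 3-byte char #1 = E7 8E 8A.
Offset 3: leading byte 0xEF = 11101111 → 3-byte char #2 = EF AD AC.
Offset 6: leading byte 0xEA = 11101010 → 3-byte char #3 = EA 89 AB.
Offset 9: leading byte 0xEF = 11101111 → 3-byte char #4 = EF 87 A6.
Leading byte 0xEF = 11101111 matches 1110xxxx → 3-byte sequence.
Byte 1: 0xEF = 11101111, payload 1111 (4 bits).
Byte 2: 0x87 = 10000111 (10xxxxxx ✓), payload 000111.
Byte 3: 0xA6 = 10100110 (10xxxxxx ✓), payload 100110.
Concatenate: 1111000111100110 = 0xF1E6 (16 bits → U+F1E6).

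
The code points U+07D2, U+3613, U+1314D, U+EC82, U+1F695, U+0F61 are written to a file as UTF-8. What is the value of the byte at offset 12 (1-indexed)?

0x82

1-indexed offset 12 is 0-indexed offset 11.
U+07D2 → 2-byte form DF 92 at offsets 0–1.
U+3613 → 3-byte form E3 98 93 at offsets 2–4.
U+1314D → 4-byte form F0 93 85 8D at offsets 5–8.
U+EC82 → 3-byte form EE B2 82 at offsets 9–11.
Offset 11 falls in char 4's range; it's byte 3 of EE B2 82 = 0x82.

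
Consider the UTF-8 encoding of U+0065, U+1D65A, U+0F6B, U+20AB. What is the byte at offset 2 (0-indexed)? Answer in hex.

0x9D

U+0065 → 1-byte form 65 at offsets 0–0.
U+1D65A → 4-byte form F0 9D 99 9A at offsets 1–4.
Offset 2 falls in char 2's range; it's byte 2 of F0 9D 99 9A = 0x9D.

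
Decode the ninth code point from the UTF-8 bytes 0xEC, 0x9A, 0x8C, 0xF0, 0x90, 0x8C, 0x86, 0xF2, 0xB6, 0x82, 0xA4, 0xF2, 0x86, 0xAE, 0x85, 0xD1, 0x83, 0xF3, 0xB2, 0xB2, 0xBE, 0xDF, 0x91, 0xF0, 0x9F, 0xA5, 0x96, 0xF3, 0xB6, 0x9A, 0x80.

Offset 0: leading byte 0xEC = 11101100 → 3-byte char #1 = EC 9A 8C.
Offset 3: leading byte 0xF0 = 11110000 → 4-byte char #2 = F0 90 8C 86.
Offset 7: leading byte 0xF2 = 11110010 → 4-byte char #3 = F2 B6 82 A4.
Offset 11: leading byte 0xF2 = 11110010 → 4-byte char #4 = F2 86 AE 85.
Offset 15: leading byte 0xD1 = 11010001 → 2-byte char #5 = D1 83.
Offset 17: leading byte 0xF3 = 11110011 → 4-byte char #6 = F3 B2 B2 BE.
Offset 21: leading byte 0xDF = 11011111 → 2-byte char #7 = DF 91.
Offset 23: leading byte 0xF0 = 11110000 → 4-byte char #8 = F0 9F A5 96.
Offset 27: leading byte 0xF3 = 11110011 → 4-byte char #9 = F3 B6 9A 80.
Leading byte 0xF3 = 11110011 matches 11110xxx → 4-byte sequence.
Byte 1: 0xF3 = 11110011, payload 011 (3 bits).
Byte 2: 0xB6 = 10110110 (10xxxxxx ✓), payload 110110.
Byte 3: 0x9A = 10011010 (10xxxxxx ✓), payload 011010.
Byte 4: 0x80 = 10000000 (10xxxxxx ✓), payload 000000.
Concatenate: 011110110011010000000 = 0xF6680 (21 bits → U+F6680).

U+F6680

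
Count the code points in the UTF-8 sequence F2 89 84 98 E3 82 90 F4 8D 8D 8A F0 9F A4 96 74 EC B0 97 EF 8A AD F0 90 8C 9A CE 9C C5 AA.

10

Byte at offset 0: 0xF2 = 11110010 → 4-byte char (#1). Advance 4.
Byte at offset 4: 0xE3 = 11100011 → 3-byte char (#2). Advance 3.
Byte at offset 7: 0xF4 = 11110100 → 4-byte char (#3). Advance 4.
Byte at offset 11: 0xF0 = 11110000 → 4-byte char (#4). Advance 4.
Byte at offset 15: 0x74 = 01110100 → 1-byte char (#5). Advance 1.
Byte at offset 16: 0xEC = 11101100 → 3-byte char (#6). Advance 3.
Byte at offset 19: 0xEF = 11101111 → 3-byte char (#7). Advance 3.
Byte at offset 22: 0xF0 = 11110000 → 4-byte char (#8). Advance 4.
Byte at offset 26: 0xCE = 11001110 → 2-byte char (#9). Advance 2.
Byte at offset 28: 0xC5 = 11000101 → 2-byte char (#10). Advance 2.
Reached end at offset 30 after 10 code points.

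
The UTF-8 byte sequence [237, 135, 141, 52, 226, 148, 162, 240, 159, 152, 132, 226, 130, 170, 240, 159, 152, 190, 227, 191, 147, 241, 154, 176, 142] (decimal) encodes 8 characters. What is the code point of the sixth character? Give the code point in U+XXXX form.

Offset 0: leading byte 0xED = 11101101 → 3-byte char #1 = ED 87 8D.
Offset 3: leading byte 0x34 = 00110100 → 1-byte char #2 = 34.
Offset 4: leading byte 0xE2 = 11100010 → 3-byte char #3 = E2 94 A2.
Offset 7: leading byte 0xF0 = 11110000 → 4-byte char #4 = F0 9F 98 84.
Offset 11: leading byte 0xE2 = 11100010 → 3-byte char #5 = E2 82 AA.
Offset 14: leading byte 0xF0 = 11110000 → 4-byte char #6 = F0 9F 98 BE.
Leading byte 0xF0 = 11110000 matches 11110xxx → 4-byte sequence.
Byte 1: 0xF0 = 11110000, payload 000 (3 bits).
Byte 2: 0x9F = 10011111 (10xxxxxx ✓), payload 011111.
Byte 3: 0x98 = 10011000 (10xxxxxx ✓), payload 011000.
Byte 4: 0xBE = 10111110 (10xxxxxx ✓), payload 111110.
Concatenate: 000011111011000111110 = 0x1F63E (21 bits → U+1F63E).

U+1F63E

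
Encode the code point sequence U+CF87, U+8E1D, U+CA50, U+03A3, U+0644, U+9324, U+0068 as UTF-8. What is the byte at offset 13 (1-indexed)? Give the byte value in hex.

1-indexed offset 13 is 0-indexed offset 12.
U+CF87 → 3-byte form EC BE 87 at offsets 0–2.
U+8E1D → 3-byte form E8 B8 9D at offsets 3–5.
U+CA50 → 3-byte form EC A9 90 at offsets 6–8.
U+03A3 → 2-byte form CE A3 at offsets 9–10.
U+0644 → 2-byte form D9 84 at offsets 11–12.
Offset 12 falls in char 5's range; it's byte 2 of D9 84 = 0x84.

0x84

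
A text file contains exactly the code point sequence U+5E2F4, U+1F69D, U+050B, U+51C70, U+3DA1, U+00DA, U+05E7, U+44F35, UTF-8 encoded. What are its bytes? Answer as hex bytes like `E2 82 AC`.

F1 9E 8B B4 F0 9F 9A 9D D4 8B F1 91 B1 B0 E3 B6 A1 C3 9A D7 A7 F1 84 BC B5

U+5E2F4: 4-byte form → F1 9E 8B B4.
U+1F69D: 4-byte form → F0 9F 9A 9D.
U+050B: 2-byte form → D4 8B.
U+51C70: 4-byte form → F1 91 B1 B0.
U+3DA1: 3-byte form → E3 B6 A1.
U+00DA: 2-byte form → C3 9A.
U+05E7: 2-byte form → D7 A7.
U+44F35: 4-byte form → F1 84 BC B5.
Concatenated (25 bytes): F1 9E 8B B4 F0 9F 9A 9D D4 8B F1 91 B1 B0 E3 B6 A1 C3 9A D7 A7 F1 84 BC B5.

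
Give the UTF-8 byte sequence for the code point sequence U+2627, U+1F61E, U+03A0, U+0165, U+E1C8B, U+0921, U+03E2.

U+2627: 3-byte form → E2 98 A7.
U+1F61E: 4-byte form → F0 9F 98 9E.
U+03A0: 2-byte form → CE A0.
U+0165: 2-byte form → C5 A5.
U+E1C8B: 4-byte form → F3 A1 B2 8B.
U+0921: 3-byte form → E0 A4 A1.
U+03E2: 2-byte form → CF A2.
Concatenated (20 bytes): E2 98 A7 F0 9F 98 9E CE A0 C5 A5 F3 A1 B2 8B E0 A4 A1 CF A2.

E2 98 A7 F0 9F 98 9E CE A0 C5 A5 F3 A1 B2 8B E0 A4 A1 CF A2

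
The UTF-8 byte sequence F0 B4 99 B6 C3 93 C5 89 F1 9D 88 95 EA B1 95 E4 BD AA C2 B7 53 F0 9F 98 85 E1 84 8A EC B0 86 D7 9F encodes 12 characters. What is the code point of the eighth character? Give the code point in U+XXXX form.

Offset 0: leading byte 0xF0 = 11110000 → 4-byte char #1 = F0 B4 99 B6.
Offset 4: leading byte 0xC3 = 11000011 → 2-byte char #2 = C3 93.
Offset 6: leading byte 0xC5 = 11000101 → 2-byte char #3 = C5 89.
Offset 8: leading byte 0xF1 = 11110001 → 4-byte char #4 = F1 9D 88 95.
Offset 12: leading byte 0xEA = 11101010 → 3-byte char #5 = EA B1 95.
Offset 15: leading byte 0xE4 = 11100100 → 3-byte char #6 = E4 BD AA.
Offset 18: leading byte 0xC2 = 11000010 → 2-byte char #7 = C2 B7.
Offset 20: leading byte 0x53 = 01010011 → 1-byte char #8 = 53.
Leading byte 0x53 = 01010011 matches 0xxxxxxx → 1-byte sequence.
Byte 1: 0x53 = 01010011, payload 1010011 (7 bits).
Concatenate: 1010011 = 0x53 (7 bits → U+0053).

U+0053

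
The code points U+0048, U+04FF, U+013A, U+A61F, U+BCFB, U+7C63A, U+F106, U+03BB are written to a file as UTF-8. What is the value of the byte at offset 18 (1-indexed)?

0x86

1-indexed offset 18 is 0-indexed offset 17.
U+0048 → 1-byte form 48 at offsets 0–0.
U+04FF → 2-byte form D3 BF at offsets 1–2.
U+013A → 2-byte form C4 BA at offsets 3–4.
U+A61F → 3-byte form EA 98 9F at offsets 5–7.
U+BCFB → 3-byte form EB B3 BB at offsets 8–10.
U+7C63A → 4-byte form F1 BC 98 BA at offsets 11–14.
U+F106 → 3-byte form EF 84 86 at offsets 15–17.
Offset 17 falls in char 7's range; it's byte 3 of EF 84 86 = 0x86.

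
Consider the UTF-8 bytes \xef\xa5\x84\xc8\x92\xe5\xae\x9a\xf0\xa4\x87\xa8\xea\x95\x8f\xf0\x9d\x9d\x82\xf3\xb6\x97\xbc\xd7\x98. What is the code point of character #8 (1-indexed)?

Offset 0: leading byte 0xEF = 11101111 → 3-byte char #1 = EF A5 84.
Offset 3: leading byte 0xC8 = 11001000 → 2-byte char #2 = C8 92.
Offset 5: leading byte 0xE5 = 11100101 → 3-byte char #3 = E5 AE 9A.
Offset 8: leading byte 0xF0 = 11110000 → 4-byte char #4 = F0 A4 87 A8.
Offset 12: leading byte 0xEA = 11101010 → 3-byte char #5 = EA 95 8F.
Offset 15: leading byte 0xF0 = 11110000 → 4-byte char #6 = F0 9D 9D 82.
Offset 19: leading byte 0xF3 = 11110011 → 4-byte char #7 = F3 B6 97 BC.
Offset 23: leading byte 0xD7 = 11010111 → 2-byte char #8 = D7 98.
Leading byte 0xD7 = 11010111 matches 110xxxxx → 2-byte sequence.
Byte 1: 0xD7 = 11010111, payload 10111 (5 bits).
Byte 2: 0x98 = 10011000 (10xxxxxx ✓), payload 011000.
Concatenate: 10111011000 = 0x5D8 (11 bits → U+05D8).

U+05D8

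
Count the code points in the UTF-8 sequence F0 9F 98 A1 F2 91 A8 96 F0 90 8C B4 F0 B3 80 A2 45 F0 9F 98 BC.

Byte at offset 0: 0xF0 = 11110000 → 4-byte char (#1). Advance 4.
Byte at offset 4: 0xF2 = 11110010 → 4-byte char (#2). Advance 4.
Byte at offset 8: 0xF0 = 11110000 → 4-byte char (#3). Advance 4.
Byte at offset 12: 0xF0 = 11110000 → 4-byte char (#4). Advance 4.
Byte at offset 16: 0x45 = 01000101 → 1-byte char (#5). Advance 1.
Byte at offset 17: 0xF0 = 11110000 → 4-byte char (#6). Advance 4.
Reached end at offset 21 after 6 code points.

6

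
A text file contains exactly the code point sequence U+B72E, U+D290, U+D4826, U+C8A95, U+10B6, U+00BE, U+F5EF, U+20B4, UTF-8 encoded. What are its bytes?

EB 9C AE ED 8A 90 F3 94 A0 A6 F3 88 AA 95 E1 82 B6 C2 BE EF 97 AF E2 82 B4

U+B72E: 3-byte form → EB 9C AE.
U+D290: 3-byte form → ED 8A 90.
U+D4826: 4-byte form → F3 94 A0 A6.
U+C8A95: 4-byte form → F3 88 AA 95.
U+10B6: 3-byte form → E1 82 B6.
U+00BE: 2-byte form → C2 BE.
U+F5EF: 3-byte form → EF 97 AF.
U+20B4: 3-byte form → E2 82 B4.
Concatenated (25 bytes): EB 9C AE ED 8A 90 F3 94 A0 A6 F3 88 AA 95 E1 82 B6 C2 BE EF 97 AF E2 82 B4.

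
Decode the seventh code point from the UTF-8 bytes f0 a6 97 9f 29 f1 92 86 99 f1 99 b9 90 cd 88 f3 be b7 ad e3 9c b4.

U+3734

Offset 0: leading byte 0xF0 = 11110000 → 4-byte char #1 = F0 A6 97 9F.
Offset 4: leading byte 0x29 = 00101001 → 1-byte char #2 = 29.
Offset 5: leading byte 0xF1 = 11110001 → 4-byte char #3 = F1 92 86 99.
Offset 9: leading byte 0xF1 = 11110001 → 4-byte char #4 = F1 99 B9 90.
Offset 13: leading byte 0xCD = 11001101 → 2-byte char #5 = CD 88.
Offset 15: leading byte 0xF3 = 11110011 → 4-byte char #6 = F3 BE B7 AD.
Offset 19: leading byte 0xE3 = 11100011 → 3-byte char #7 = E3 9C B4.
Leading byte 0xE3 = 11100011 matches 1110xxxx → 3-byte sequence.
Byte 1: 0xE3 = 11100011, payload 0011 (4 bits).
Byte 2: 0x9C = 10011100 (10xxxxxx ✓), payload 011100.
Byte 3: 0xB4 = 10110100 (10xxxxxx ✓), payload 110100.
Concatenate: 0011011100110100 = 0x3734 (16 bits → U+3734).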